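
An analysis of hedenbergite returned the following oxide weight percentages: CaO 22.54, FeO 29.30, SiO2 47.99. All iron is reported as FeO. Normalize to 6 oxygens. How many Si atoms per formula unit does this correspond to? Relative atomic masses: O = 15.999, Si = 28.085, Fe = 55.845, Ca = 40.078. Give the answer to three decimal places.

CaO: 22.54/56.077 = 0.40195 mol → 0.40195 mol Ca, 0.40195 mol O.
FeO: 29.30/71.844 = 0.40783 mol → 0.40783 mol Fe, 0.40783 mol O.
SiO2: 47.99/60.083 = 0.79873 mol → 0.79873 mol Si, 1.59746 mol O.
Total oxygen = 2.40724 mol. Normalization factor = 6/2.40724 = 2.49248.
Si per 6 O = 0.79873 × 2.49248 = 1.991.

1.991 Si apfu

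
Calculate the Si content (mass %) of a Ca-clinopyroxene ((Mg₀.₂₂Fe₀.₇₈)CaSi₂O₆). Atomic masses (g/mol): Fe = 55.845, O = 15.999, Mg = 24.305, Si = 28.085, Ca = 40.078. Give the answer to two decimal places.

M((Mg₀.₂₂Fe₀.₇₈)CaSi₂O₆) = 241.148 g/mol.
Si contributes 2 × 28.085 = 56.170 g per mole.
56.170/241.148 = 0.2329 → 23.29%.

23.29 mass %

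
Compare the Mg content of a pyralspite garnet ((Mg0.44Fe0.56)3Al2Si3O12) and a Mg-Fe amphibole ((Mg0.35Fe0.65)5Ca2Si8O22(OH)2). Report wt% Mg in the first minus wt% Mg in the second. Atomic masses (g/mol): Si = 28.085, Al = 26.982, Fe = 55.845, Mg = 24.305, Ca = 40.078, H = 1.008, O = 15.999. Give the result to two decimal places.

2.38 percentage points

M((Mg0.44Fe0.56)3Al2Si3O12) = 456.109 g/mol, so wt% Mg = 32.083/456.109 × 100 = 7.03%.
M((Mg0.35Fe0.65)5Ca2Si8O22(OH)2) = 914.858 g/mol, so wt% Mg = 42.534/914.858 × 100 = 4.65%.
7.03 − 4.65 = 2.38 pp.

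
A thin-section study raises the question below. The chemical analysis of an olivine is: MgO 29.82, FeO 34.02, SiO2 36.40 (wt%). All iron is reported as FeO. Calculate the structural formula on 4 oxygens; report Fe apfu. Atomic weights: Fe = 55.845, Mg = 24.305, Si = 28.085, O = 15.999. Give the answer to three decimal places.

0.781 Fe apfu

MgO: 29.82/40.304 = 0.73988 mol → 0.73988 mol Mg, 0.73988 mol O.
FeO: 34.02/71.844 = 0.47353 mol → 0.47353 mol Fe, 0.47353 mol O.
SiO2: 36.40/60.083 = 0.60583 mol → 0.60583 mol Si, 1.21166 mol O.
Total oxygen = 2.42507 mol. Normalization factor = 4/2.42507 = 1.64944.
Fe per 4 O = 0.47353 × 1.64944 = 0.781.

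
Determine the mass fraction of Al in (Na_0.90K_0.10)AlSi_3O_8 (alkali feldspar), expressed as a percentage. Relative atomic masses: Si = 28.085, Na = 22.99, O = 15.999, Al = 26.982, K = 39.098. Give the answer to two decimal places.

10.23 weight percent

M((Na_0.90K_0.10)AlSi_3O_8) = 263.830 g/mol.
Al contributes 1 × 26.982 = 26.982 g per mole.
26.982/263.830 = 0.1023 → 10.23%.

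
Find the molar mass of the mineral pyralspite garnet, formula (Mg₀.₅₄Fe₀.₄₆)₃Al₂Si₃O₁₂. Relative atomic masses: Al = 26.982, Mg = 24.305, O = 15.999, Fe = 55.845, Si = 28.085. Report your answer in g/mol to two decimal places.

446.65 g/mol

The formula mass is the sum 1.62*24.305 + 1.38*55.845 + 2*26.982 + 3*28.085 + 12*15.999.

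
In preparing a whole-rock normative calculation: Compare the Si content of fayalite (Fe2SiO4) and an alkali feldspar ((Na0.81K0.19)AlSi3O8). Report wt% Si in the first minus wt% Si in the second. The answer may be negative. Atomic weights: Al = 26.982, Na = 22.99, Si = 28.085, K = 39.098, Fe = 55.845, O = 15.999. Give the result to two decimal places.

-17.98 percentage points

M(Fe2SiO4) = 203.771 g/mol, so wt% Si = 28.085/203.771 × 100 = 13.78%.
M((Na0.81K0.19)AlSi3O8) = 265.280 g/mol, so wt% Si = 84.255/265.280 × 100 = 31.76%.
13.78 − 31.76 = -17.98 pp.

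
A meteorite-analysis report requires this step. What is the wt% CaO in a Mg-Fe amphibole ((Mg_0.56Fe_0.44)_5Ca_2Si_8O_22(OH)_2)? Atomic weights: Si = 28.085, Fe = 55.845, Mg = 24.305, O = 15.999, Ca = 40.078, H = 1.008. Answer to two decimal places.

Molar mass of (Mg_0.56Fe_0.44)_5Ca_2Si_8O_22(OH)_2 = 2.80·24.305 + 2.20·55.845 + 2·40.078 + 8·28.085 + 24·15.999 + 2·1.008 = 881.741 g/mol.
Each formula unit contains 2 Ca, equivalent to 2/1 = 2.0000 mol CaO.
M(CaO) = 1×40.078 + 1×15.999 = 56.077 g/mol.
Mass of CaO per formula unit = 2.0000 × 56.077 = 112.154 g.
CaO wt% = 112.154 / 881.741 × 100 = 12.72%.

12.72 wt%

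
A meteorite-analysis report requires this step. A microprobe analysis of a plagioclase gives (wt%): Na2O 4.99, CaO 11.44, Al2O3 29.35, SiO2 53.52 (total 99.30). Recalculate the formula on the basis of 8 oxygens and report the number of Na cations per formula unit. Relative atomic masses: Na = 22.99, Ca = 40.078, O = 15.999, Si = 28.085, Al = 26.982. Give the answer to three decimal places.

0.440 Na apfu

4.99 wt% Na2O ÷ 61.979 g/mol = 0.08051 mol, giving 0.16102 Na and 0.08051 O.
11.44 wt% CaO ÷ 56.077 g/mol = 0.20401 mol, giving 0.20401 Ca and 0.20401 O.
29.35 wt% Al2O3 ÷ 101.961 g/mol = 0.28786 mol, giving 0.57572 Al and 0.86358 O.
53.52 wt% SiO2 ÷ 60.083 g/mol = 0.89077 mol, giving 0.89077 Si and 1.78154 O.
Oxygen sums to 2.92964; scaling by 8/2.92964 = 2.73071 puts the formula on 8 O.
Na: 0.16102 × 2.73071 = 0.440 atoms per formula unit.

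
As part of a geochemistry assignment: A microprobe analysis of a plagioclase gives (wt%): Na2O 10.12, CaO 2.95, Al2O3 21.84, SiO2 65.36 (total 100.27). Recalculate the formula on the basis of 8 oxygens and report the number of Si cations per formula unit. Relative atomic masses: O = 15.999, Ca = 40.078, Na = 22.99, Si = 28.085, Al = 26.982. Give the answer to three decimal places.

2.868 Si apfu

Na2O (M=61.979): mol = 0.16328; Na = 0.32656, O = 0.16328.
CaO (M=56.077): mol = 0.05261; Ca = 0.05261, O = 0.05261.
Al2O3 (M=101.961): mol = 0.21420; Al = 0.42840, O = 0.64260.
SiO2 (M=60.083): mol = 1.08783; Si = 1.08783, O = 2.17566.
ΣO = 3.03415; factor = 8/ΣO = 2.63665.
Si apfu = 1.08783 × 2.63665 = 2.868.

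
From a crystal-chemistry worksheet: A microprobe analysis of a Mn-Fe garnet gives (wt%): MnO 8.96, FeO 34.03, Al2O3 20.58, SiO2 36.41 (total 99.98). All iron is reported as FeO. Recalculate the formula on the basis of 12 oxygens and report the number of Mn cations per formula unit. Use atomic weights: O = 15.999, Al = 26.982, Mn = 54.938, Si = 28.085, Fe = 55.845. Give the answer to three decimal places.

MnO (M=70.937): mol = 0.12631; Mn = 0.12631, O = 0.12631.
FeO (M=71.844): mol = 0.47367; Fe = 0.47367, O = 0.47367.
Al2O3 (M=101.961): mol = 0.20184; Al = 0.40368, O = 0.60552.
SiO2 (M=60.083): mol = 0.60600; Si = 0.60600, O = 1.21200.
ΣO = 2.41750; factor = 12/ΣO = 4.96381.
Mn apfu = 0.12631 × 4.96381 = 0.627.

0.627 Mn apfu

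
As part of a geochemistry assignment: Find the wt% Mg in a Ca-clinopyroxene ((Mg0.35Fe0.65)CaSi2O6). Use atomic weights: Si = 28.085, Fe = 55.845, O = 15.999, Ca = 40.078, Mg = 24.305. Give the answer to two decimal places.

3.59 weight percent

M((Mg0.35Fe0.65)CaSi2O6) = 237.048 g/mol.
Mg contributes 0.35 × 24.305 = 8.507 g per mole.
8.507/237.048 = 0.0359 → 3.59%.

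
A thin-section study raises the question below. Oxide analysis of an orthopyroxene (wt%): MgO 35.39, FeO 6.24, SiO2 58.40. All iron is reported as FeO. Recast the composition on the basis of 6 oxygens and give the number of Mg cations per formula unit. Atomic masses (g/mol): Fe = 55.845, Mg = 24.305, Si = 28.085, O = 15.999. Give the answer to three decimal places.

1.811 Mg apfu

MgO: 35.39/40.304 = 0.87808 mol → 0.87808 mol Mg, 0.87808 mol O.
FeO: 6.24/71.844 = 0.08685 mol → 0.08685 mol Fe, 0.08685 mol O.
SiO2: 58.40/60.083 = 0.97199 mol → 0.97199 mol Si, 1.94398 mol O.
Total oxygen = 2.90891 mol. Normalization factor = 6/2.90891 = 2.06263.
Mg per 6 O = 0.87808 × 2.06263 = 1.811.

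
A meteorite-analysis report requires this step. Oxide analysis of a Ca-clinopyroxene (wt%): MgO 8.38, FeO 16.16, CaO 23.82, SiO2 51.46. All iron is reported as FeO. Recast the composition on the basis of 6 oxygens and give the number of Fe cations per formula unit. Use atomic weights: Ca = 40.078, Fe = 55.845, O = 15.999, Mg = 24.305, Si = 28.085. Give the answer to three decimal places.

0.525 Fe apfu

MgO: 8.38/40.304 = 0.20792 mol → 0.20792 mol Mg, 0.20792 mol O.
FeO: 16.16/71.844 = 0.22493 mol → 0.22493 mol Fe, 0.22493 mol O.
CaO: 23.82/56.077 = 0.42477 mol → 0.42477 mol Ca, 0.42477 mol O.
SiO2: 51.46/60.083 = 0.85648 mol → 0.85648 mol Si, 1.71296 mol O.
Total oxygen = 2.57058 mol. Normalization factor = 6/2.57058 = 2.33410.
Fe per 6 O = 0.22493 × 2.33410 = 0.525.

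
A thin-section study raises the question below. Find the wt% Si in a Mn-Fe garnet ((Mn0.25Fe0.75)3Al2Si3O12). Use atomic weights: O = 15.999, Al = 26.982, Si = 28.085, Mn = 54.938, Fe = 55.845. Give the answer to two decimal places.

16.95 weight percent

M((Mn0.25Fe0.75)3Al2Si3O12) = 497.062 g/mol.
Si contributes 3 × 28.085 = 84.255 g per mole.
84.255/497.062 = 0.1695 → 16.95%.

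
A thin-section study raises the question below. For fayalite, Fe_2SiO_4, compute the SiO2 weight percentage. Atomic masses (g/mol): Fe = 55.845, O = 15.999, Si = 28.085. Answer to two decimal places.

Formula mass = 203.771 g/mol.
1 Si → 1.0000 mol SiO2 per formula unit; M(SiO2) = 60.083, so SiO2 mass = 60.083 g.
60.083/203.771 × 100 = 29.49 wt%.

29.49 wt%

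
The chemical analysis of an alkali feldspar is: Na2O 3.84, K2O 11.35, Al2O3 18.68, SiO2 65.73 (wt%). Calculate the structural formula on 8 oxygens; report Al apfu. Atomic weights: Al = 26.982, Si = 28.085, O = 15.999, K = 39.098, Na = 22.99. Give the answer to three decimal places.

1.004 Al apfu

Na2O (M=61.979): mol = 0.06196; Na = 0.12392, O = 0.06196.
K2O (M=94.195): mol = 0.12049; K = 0.24098, O = 0.12049.
Al2O3 (M=101.961): mol = 0.18321; Al = 0.36642, O = 0.54963.
SiO2 (M=60.083): mol = 1.09399; Si = 1.09399, O = 2.18798.
ΣO = 2.92006; factor = 8/ΣO = 2.73967.
Al apfu = 0.36642 × 2.73967 = 1.004.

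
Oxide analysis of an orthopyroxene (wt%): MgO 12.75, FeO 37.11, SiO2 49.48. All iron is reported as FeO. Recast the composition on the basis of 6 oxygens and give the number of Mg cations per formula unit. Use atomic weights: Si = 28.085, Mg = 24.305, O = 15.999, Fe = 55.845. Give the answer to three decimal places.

MgO: 12.75/40.304 = 0.31635 mol → 0.31635 mol Mg, 0.31635 mol O.
FeO: 37.11/71.844 = 0.51654 mol → 0.51654 mol Fe, 0.51654 mol O.
SiO2: 49.48/60.083 = 0.82353 mol → 0.82353 mol Si, 1.64706 mol O.
Total oxygen = 2.47995 mol. Normalization factor = 6/2.47995 = 2.41940.
Mg per 6 O = 0.31635 × 2.41940 = 0.765.

0.765 Mg apfu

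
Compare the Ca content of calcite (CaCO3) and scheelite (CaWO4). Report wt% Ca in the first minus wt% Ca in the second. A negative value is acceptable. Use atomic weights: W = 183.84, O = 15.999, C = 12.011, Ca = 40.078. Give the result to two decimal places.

Ca in CaCO3: molar mass 100.086 g/mol; 1×40.078 = 40.078 g → 40.04 wt%.
Ca in CaWO4: molar mass 287.914 g/mol; 1×40.078 = 40.078 g → 13.92 wt%.
Difference = 40.04 − 13.92 = 26.12 percentage points.

26.12 percentage points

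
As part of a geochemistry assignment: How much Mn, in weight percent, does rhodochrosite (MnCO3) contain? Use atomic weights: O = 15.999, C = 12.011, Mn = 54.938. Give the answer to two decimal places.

47.79 weight percent

M(MnCO3) = 114.946 g/mol.
Mn contributes 1 × 54.938 = 54.938 g per mole.
54.938/114.946 = 0.4779 → 47.79%.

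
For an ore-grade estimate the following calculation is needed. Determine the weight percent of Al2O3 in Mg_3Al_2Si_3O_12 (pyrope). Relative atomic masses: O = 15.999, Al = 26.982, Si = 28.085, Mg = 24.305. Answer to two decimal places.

25.29 wt%

M(Mg_3Al_2Si_3O_12) = 403.122 g/mol; M(Al2O3) = 101.961 g/mol.
Moles Al2O3 per formula unit = 2 Al ÷ 2 = 1.0000.
Al2O3 fraction = (1.0000 × 101.961) / 403.122 = 101.961/403.122 = 0.2529.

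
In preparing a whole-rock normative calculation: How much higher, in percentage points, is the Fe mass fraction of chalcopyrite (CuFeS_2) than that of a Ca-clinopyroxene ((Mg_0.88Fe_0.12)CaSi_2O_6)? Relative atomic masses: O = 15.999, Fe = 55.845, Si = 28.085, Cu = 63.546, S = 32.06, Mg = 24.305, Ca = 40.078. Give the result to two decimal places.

27.39 percentage points

Fe in CuFeS_2: molar mass 183.511 g/mol; 1×55.845 = 55.845 g → 30.43 wt%.
Fe in (Mg_0.88Fe_0.12)CaSi_2O_6: molar mass 220.332 g/mol; 0.12×55.845 = 6.701 g → 3.04 wt%.
Difference = 30.43 − 3.04 = 27.39 percentage points.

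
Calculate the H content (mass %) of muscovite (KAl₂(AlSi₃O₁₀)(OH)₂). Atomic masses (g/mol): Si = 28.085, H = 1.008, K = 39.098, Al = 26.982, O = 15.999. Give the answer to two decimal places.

Formula mass = 1*39.098 + 3*26.982 + 3*28.085 + 12*15.999 + 2*1.008 = 398.303 g/mol, of which 2.016 g is H.
So H makes up 2.016/398.303 = 0.0051 of the mass, i.e. 0.51%.

0.51 mass %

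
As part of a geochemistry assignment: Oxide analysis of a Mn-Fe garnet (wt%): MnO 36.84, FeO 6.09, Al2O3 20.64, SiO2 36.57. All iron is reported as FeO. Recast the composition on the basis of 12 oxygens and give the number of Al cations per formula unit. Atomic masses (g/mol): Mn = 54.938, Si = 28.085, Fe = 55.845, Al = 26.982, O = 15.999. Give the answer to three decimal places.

2.000 Al apfu

36.84 wt% MnO ÷ 70.937 g/mol = 0.51933 mol, giving 0.51933 Mn and 0.51933 O.
6.09 wt% FeO ÷ 71.844 g/mol = 0.08477 mol, giving 0.08477 Fe and 0.08477 O.
20.64 wt% Al2O3 ÷ 101.961 g/mol = 0.20243 mol, giving 0.40486 Al and 0.60729 O.
36.57 wt% SiO2 ÷ 60.083 g/mol = 0.60866 mol, giving 0.60866 Si and 1.21732 O.
Oxygen sums to 2.42871; scaling by 12/2.42871 = 4.94089 puts the formula on 12 O.
Al: 0.40486 × 4.94089 = 2.000 atoms per formula unit.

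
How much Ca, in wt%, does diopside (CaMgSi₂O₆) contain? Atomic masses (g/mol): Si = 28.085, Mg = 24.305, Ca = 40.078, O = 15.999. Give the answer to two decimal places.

18.51 wt%

Molar mass of CaMgSi₂O₆: 1×40.078 + 1×24.305 + 2×28.085 + 6×15.999 = 216.547 g/mol.
Mass of Ca per formula unit: 1 × 40.078 = 40.078 g.
Weight fraction Ca = 40.078 / 216.547 = 0.1851.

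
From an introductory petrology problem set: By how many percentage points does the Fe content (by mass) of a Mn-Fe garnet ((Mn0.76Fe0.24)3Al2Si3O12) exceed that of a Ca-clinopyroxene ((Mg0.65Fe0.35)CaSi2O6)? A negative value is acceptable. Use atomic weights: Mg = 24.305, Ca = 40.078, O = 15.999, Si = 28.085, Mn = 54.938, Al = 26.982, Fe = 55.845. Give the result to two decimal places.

-0.48 percentage points

Fe in (Mn0.76Fe0.24)3Al2Si3O12: molar mass 495.674 g/mol; 0.72×55.845 = 40.208 g → 8.11 wt%.
Fe in (Mg0.65Fe0.35)CaSi2O6: molar mass 227.586 g/mol; 0.35×55.845 = 19.546 g → 8.59 wt%.
Difference = 8.11 − 8.59 = -0.48 percentage points.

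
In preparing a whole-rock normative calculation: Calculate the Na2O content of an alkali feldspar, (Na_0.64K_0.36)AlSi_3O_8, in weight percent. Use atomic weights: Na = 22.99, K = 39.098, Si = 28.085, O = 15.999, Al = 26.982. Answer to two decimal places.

Molar mass of (Na_0.64K_0.36)AlSi_3O_8 = 0.64*22.99 + 0.36*39.098 + 1*26.982 + 3*28.085 + 8*15.999 = 268.018 g/mol.
Each formula unit contains 0.64 Na, equivalent to 0.64/2 = 0.3200 mol Na2O.
M(Na2O) = 2×22.99 + 1×15.999 = 61.979 g/mol.
Mass of Na2O per formula unit = 0.3200 × 61.979 = 19.833 g.
Na2O wt% = 19.833 / 268.018 × 100 = 7.40%.

7.40 wt%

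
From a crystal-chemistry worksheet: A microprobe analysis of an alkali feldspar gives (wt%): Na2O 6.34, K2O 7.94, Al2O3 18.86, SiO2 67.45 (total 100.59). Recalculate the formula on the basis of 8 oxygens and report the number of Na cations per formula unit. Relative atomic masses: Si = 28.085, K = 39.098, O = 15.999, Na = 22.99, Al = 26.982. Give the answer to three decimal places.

0.548 Na apfu

6.34 wt% Na2O ÷ 61.979 g/mol = 0.10229 mol, giving 0.20458 Na and 0.10229 O.
7.94 wt% K2O ÷ 94.195 g/mol = 0.08429 mol, giving 0.16858 K and 0.08429 O.
18.86 wt% Al2O3 ÷ 101.961 g/mol = 0.18497 mol, giving 0.36994 Al and 0.55491 O.
67.45 wt% SiO2 ÷ 60.083 g/mol = 1.12261 mol, giving 1.12261 Si and 2.24522 O.
Oxygen sums to 2.98671; scaling by 8/2.98671 = 2.67853 puts the formula on 8 O.
Na: 0.20458 × 2.67853 = 0.548 atoms per formula unit.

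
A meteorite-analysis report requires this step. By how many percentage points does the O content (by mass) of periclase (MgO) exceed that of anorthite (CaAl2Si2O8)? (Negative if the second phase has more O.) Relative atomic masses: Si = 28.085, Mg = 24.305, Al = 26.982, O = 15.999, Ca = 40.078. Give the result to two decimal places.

O in MgO: molar mass 40.304 g/mol; 1×15.999 = 15.999 g → 39.70 wt%.
O in CaAl2Si2O8: molar mass 278.204 g/mol; 8×15.999 = 127.992 g → 46.01 wt%.
Difference = 39.70 − 46.01 = -6.31 percentage points.

-6.31 percentage points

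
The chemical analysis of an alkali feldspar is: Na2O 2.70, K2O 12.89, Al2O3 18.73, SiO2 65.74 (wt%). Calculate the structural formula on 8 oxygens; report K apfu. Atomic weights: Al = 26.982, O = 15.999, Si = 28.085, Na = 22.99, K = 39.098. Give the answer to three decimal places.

0.750 K apfu

2.70 wt% Na2O ÷ 61.979 g/mol = 0.04356 mol, giving 0.08712 Na and 0.04356 O.
12.89 wt% K2O ÷ 94.195 g/mol = 0.13684 mol, giving 0.27368 K and 0.13684 O.
18.73 wt% Al2O3 ÷ 101.961 g/mol = 0.18370 mol, giving 0.36740 Al and 0.55110 O.
65.74 wt% SiO2 ÷ 60.083 g/mol = 1.09415 mol, giving 1.09415 Si and 2.18830 O.
Oxygen sums to 2.91980; scaling by 8/2.91980 = 2.73991 puts the formula on 8 O.
K: 0.27368 × 2.73991 = 0.750 atoms per formula unit.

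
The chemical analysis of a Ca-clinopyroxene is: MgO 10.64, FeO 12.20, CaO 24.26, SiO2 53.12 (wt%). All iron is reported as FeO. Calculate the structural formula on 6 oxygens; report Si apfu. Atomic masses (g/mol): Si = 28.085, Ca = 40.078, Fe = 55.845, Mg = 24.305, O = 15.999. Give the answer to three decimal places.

2.013 Si apfu

10.64 wt% MgO ÷ 40.304 g/mol = 0.26399 mol, giving 0.26399 Mg and 0.26399 O.
12.20 wt% FeO ÷ 71.844 g/mol = 0.16981 mol, giving 0.16981 Fe and 0.16981 O.
24.26 wt% CaO ÷ 56.077 g/mol = 0.43262 mol, giving 0.43262 Ca and 0.43262 O.
53.12 wt% SiO2 ÷ 60.083 g/mol = 0.88411 mol, giving 0.88411 Si and 1.76822 O.
Oxygen sums to 2.63464; scaling by 6/2.63464 = 2.27735 puts the formula on 6 O.
Si: 0.88411 × 2.27735 = 2.013 atoms per formula unit.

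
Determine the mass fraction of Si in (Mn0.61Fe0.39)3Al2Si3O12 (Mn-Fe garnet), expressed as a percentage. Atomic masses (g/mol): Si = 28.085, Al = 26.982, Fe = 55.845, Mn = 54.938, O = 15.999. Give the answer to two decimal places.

M((Mn0.61Fe0.39)3Al2Si3O12) = 496.082 g/mol.
Si contributes 3 × 28.085 = 84.255 g per mole.
84.255/496.082 = 0.1698 → 16.98%.

16.98 mass %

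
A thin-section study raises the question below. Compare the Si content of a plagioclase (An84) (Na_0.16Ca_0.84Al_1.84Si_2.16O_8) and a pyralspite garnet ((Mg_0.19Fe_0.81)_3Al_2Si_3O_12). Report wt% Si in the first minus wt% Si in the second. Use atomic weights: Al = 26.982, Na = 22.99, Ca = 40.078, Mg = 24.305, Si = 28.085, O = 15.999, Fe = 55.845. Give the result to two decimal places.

4.45 percentage points

Si in Na_0.16Ca_0.84Al_1.84Si_2.16O_8: molar mass 275.646 g/mol; 2.16×28.085 = 60.664 g → 22.01 wt%.
Si in (Mg_0.19Fe_0.81)_3Al_2Si_3O_12: molar mass 479.764 g/mol; 3×28.085 = 84.255 g → 17.56 wt%.
Difference = 22.01 − 17.56 = 4.45 percentage points.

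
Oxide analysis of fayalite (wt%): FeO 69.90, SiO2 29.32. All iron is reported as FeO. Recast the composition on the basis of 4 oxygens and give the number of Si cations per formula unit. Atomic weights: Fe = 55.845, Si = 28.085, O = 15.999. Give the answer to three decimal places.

69.90 wt% FeO ÷ 71.844 g/mol = 0.97294 mol, giving 0.97294 Fe and 0.97294 O.
29.32 wt% SiO2 ÷ 60.083 g/mol = 0.48799 mol, giving 0.48799 Si and 0.97598 O.
Oxygen sums to 1.94892; scaling by 4/1.94892 = 2.05242 puts the formula on 4 O.
Si: 0.48799 × 2.05242 = 1.002 atoms per formula unit.

1.002 Si apfu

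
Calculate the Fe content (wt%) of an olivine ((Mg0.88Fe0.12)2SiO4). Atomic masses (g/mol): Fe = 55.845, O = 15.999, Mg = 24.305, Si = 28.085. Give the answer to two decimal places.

9.04 wt%

Formula mass = 1.76·24.305 + 0.24·55.845 + 1·28.085 + 4·15.999 = 148.261 g/mol, of which 13.403 g is Fe.
So Fe makes up 13.403/148.261 = 0.0904 of the mass, i.e. 9.04%.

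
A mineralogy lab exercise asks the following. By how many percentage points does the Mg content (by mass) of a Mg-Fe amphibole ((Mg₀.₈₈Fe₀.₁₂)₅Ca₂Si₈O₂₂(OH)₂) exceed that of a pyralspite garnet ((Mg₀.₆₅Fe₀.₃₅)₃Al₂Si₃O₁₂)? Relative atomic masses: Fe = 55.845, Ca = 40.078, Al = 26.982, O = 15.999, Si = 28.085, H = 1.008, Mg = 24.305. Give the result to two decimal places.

2.00 percentage points

Mg in (Mg₀.₈₈Fe₀.₁₂)₅Ca₂Si₈O₂₂(OH)₂: molar mass 831.277 g/mol; 4.40×24.305 = 106.942 g → 12.86 wt%.
Mg in (Mg₀.₆₅Fe₀.₃₅)₃Al₂Si₃O₁₂: molar mass 436.239 g/mol; 1.95×24.305 = 47.395 g → 10.86 wt%.
Difference = 12.86 − 10.86 = 2.00 percentage points.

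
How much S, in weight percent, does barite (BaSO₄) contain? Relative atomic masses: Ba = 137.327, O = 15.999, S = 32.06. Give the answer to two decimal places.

Formula mass = 1·137.327 + 1·32.06 + 4·15.999 = 233.383 g/mol, of which 32.060 g is S.
So S makes up 32.060/233.383 = 0.1374 of the mass, i.e. 13.74%.

13.74 weight percent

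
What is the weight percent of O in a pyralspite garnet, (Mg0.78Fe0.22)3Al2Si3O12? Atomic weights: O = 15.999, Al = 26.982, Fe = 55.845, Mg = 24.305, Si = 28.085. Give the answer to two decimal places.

45.29 wt%

Formula mass = 2.34×24.305 + 0.66×55.845 + 2×26.982 + 3×28.085 + 12×15.999 = 423.938 g/mol, of which 191.988 g is O.
So O makes up 191.988/423.938 = 0.4529 of the mass, i.e. 45.29%.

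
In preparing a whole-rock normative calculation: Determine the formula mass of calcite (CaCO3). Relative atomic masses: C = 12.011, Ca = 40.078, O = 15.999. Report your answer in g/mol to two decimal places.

The formula mass is the sum 1*40.078 + 1*12.011 + 3*15.999.

100.09 g/mol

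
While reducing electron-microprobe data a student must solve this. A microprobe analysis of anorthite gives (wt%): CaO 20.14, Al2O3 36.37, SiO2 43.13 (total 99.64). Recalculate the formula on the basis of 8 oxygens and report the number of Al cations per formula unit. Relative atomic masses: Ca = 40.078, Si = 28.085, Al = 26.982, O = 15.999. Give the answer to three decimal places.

20.14 wt% CaO ÷ 56.077 g/mol = 0.35915 mol, giving 0.35915 Ca and 0.35915 O.
36.37 wt% Al2O3 ÷ 101.961 g/mol = 0.35671 mol, giving 0.71342 Al and 1.07013 O.
43.13 wt% SiO2 ÷ 60.083 g/mol = 0.71784 mol, giving 0.71784 Si and 1.43568 O.
Oxygen sums to 2.86496; scaling by 8/2.86496 = 2.79236 puts the formula on 8 O.
Al: 0.71342 × 2.79236 = 1.992 atoms per formula unit.

1.992 Al apfu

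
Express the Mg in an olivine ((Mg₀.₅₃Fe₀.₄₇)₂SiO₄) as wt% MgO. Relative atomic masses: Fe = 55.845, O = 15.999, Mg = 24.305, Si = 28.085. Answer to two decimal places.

Molar mass of (Mg₀.₅₃Fe₀.₄₇)₂SiO₄ = 1.06·24.305 + 0.94·55.845 + 1·28.085 + 4·15.999 = 170.339 g/mol.
Each formula unit contains 1.06 Mg, equivalent to 1.06/1 = 1.0600 mol MgO.
M(MgO) = 1×24.305 + 1×15.999 = 40.304 g/mol.
Mass of MgO per formula unit = 1.0600 × 40.304 = 42.722 g.
MgO wt% = 42.722 / 170.339 × 100 = 25.08%.

25.08 wt%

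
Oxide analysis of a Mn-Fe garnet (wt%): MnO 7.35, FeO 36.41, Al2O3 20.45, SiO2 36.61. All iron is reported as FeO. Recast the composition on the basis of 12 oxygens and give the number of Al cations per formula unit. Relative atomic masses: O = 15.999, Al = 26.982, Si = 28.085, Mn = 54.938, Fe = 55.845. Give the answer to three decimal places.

MnO: 7.35/70.937 = 0.10361 mol → 0.10361 mol Mn, 0.10361 mol O.
FeO: 36.41/71.844 = 0.50679 mol → 0.50679 mol Fe, 0.50679 mol O.
Al2O3: 20.45/101.961 = 0.20057 mol → 0.40114 mol Al, 0.60171 mol O.
SiO2: 36.61/60.083 = 0.60932 mol → 0.60932 mol Si, 1.21864 mol O.
Total oxygen = 2.43075 mol. Normalization factor = 12/2.43075 = 4.93675.
Al per 12 O = 0.40114 × 4.93675 = 1.980.

1.980 Al apfu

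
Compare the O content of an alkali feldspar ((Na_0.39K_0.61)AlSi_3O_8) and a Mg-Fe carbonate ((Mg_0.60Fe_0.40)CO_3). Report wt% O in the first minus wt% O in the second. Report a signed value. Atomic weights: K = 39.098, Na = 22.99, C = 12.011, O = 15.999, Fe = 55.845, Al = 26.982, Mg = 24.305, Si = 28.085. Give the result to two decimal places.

O in (Na_0.39K_0.61)AlSi_3O_8: molar mass 272.045 g/mol; 8×15.999 = 127.992 g → 47.05 wt%.
O in (Mg_0.60Fe_0.40)CO_3: molar mass 96.929 g/mol; 3×15.999 = 47.997 g → 49.52 wt%.
Difference = 47.05 − 49.52 = -2.47 percentage points.

-2.47 percentage points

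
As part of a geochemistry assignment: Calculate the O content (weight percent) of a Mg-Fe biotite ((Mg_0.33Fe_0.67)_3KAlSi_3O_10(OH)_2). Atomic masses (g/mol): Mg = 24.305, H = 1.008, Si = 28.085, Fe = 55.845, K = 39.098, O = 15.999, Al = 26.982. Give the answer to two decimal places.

39.94 weight percent

M((Mg_0.33Fe_0.67)_3KAlSi_3O_10(OH)_2) = 480.649 g/mol.
O contributes 12 × 15.999 = 191.988 g per mole.
191.988/480.649 = 0.3994 → 39.94%.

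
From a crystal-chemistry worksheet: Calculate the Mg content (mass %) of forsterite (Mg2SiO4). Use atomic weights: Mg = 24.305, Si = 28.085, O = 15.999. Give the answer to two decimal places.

34.55 mass %

Molar mass of Mg2SiO4: 2·24.305 + 1·28.085 + 4·15.999 = 140.691 g/mol.
Mass of Mg per formula unit: 2 × 24.305 = 48.610 g.
Weight fraction Mg = 48.610 / 140.691 = 0.3455.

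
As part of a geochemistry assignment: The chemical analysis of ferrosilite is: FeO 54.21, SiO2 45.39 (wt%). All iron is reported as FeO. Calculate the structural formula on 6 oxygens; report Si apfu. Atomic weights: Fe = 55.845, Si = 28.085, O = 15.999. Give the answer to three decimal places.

FeO (M=71.844): mol = 0.75455; Fe = 0.75455, O = 0.75455.
SiO2 (M=60.083): mol = 0.75545; Si = 0.75545, O = 1.51090.
ΣO = 2.26545; factor = 6/ΣO = 2.64848.
Si apfu = 0.75545 × 2.64848 = 2.001.

2.001 Si apfu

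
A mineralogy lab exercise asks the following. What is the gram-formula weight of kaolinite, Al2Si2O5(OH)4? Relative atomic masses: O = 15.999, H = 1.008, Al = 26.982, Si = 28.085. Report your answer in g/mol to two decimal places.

M = 2×26.982 + 2×28.085 + 9×15.999 + 4×1.008

258.16 g/mol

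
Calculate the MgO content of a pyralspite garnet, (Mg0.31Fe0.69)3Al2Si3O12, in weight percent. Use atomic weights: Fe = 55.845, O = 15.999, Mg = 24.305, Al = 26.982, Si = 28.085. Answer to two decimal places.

Formula mass = 468.410 g/mol.
0.93 Mg → 0.9300 mol MgO per formula unit; M(MgO) = 40.304, so MgO mass = 37.483 g.
37.483/468.410 × 100 = 8.00 wt%.

8.00 wt%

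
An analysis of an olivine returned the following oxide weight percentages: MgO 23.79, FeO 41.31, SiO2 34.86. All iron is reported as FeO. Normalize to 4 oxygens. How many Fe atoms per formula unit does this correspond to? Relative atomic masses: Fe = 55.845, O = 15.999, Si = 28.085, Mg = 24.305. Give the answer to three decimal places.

MgO: 23.79/40.304 = 0.59026 mol → 0.59026 mol Mg, 0.59026 mol O.
FeO: 41.31/71.844 = 0.57500 mol → 0.57500 mol Fe, 0.57500 mol O.
SiO2: 34.86/60.083 = 0.58020 mol → 0.58020 mol Si, 1.16040 mol O.
Total oxygen = 2.32566 mol. Normalization factor = 4/2.32566 = 1.71994.
Fe per 4 O = 0.57500 × 1.71994 = 0.989.

0.989 Fe apfu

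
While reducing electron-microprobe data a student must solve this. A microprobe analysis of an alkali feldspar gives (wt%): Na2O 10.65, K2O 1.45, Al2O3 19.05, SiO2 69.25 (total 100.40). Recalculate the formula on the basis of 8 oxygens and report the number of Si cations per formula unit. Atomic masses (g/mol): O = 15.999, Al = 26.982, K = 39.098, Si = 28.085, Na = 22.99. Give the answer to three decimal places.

3.020 Si apfu

10.65 wt% Na2O ÷ 61.979 g/mol = 0.17183 mol, giving 0.34366 Na and 0.17183 O.
1.45 wt% K2O ÷ 94.195 g/mol = 0.01539 mol, giving 0.03078 K and 0.01539 O.
19.05 wt% Al2O3 ÷ 101.961 g/mol = 0.18684 mol, giving 0.37368 Al and 0.56052 O.
69.25 wt% SiO2 ÷ 60.083 g/mol = 1.15257 mol, giving 1.15257 Si and 2.30514 O.
Oxygen sums to 3.05288; scaling by 8/3.05288 = 2.62048 puts the formula on 8 O.
Si: 1.15257 × 2.62048 = 3.020 atoms per formula unit.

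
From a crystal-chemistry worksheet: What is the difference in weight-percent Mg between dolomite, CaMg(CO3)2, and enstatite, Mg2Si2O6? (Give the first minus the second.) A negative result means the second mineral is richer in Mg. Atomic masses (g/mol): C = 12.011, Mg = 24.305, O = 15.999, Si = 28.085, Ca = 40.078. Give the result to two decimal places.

-11.03 percentage points

M(CaMg(CO3)2) = 184.399 g/mol, so wt% Mg = 24.305/184.399 × 100 = 13.18%.
M(Mg2Si2O6) = 200.774 g/mol, so wt% Mg = 48.610/200.774 × 100 = 24.21%.
13.18 − 24.21 = -11.03 pp.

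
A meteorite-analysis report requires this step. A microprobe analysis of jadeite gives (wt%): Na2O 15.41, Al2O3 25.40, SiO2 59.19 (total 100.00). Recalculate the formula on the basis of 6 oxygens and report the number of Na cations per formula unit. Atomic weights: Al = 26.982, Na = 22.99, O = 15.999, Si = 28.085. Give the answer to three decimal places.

1.006 Na apfu

Na2O: 15.41/61.979 = 0.24863 mol → 0.49726 mol Na, 0.24863 mol O.
Al2O3: 25.40/101.961 = 0.24911 mol → 0.49822 mol Al, 0.74733 mol O.
SiO2: 59.19/60.083 = 0.98514 mol → 0.98514 mol Si, 1.97028 mol O.
Total oxygen = 2.96624 mol. Normalization factor = 6/2.96624 = 2.02276.
Na per 6 O = 0.49726 × 2.02276 = 1.006.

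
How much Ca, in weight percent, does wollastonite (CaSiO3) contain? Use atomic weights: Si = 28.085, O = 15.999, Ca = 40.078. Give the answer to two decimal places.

34.50 weight percent

Molar mass of CaSiO3: 1×40.078 + 1×28.085 + 3×15.999 = 116.160 g/mol.
Mass of Ca per formula unit: 1 × 40.078 = 40.078 g.
Weight fraction Ca = 40.078 / 116.160 = 0.3450.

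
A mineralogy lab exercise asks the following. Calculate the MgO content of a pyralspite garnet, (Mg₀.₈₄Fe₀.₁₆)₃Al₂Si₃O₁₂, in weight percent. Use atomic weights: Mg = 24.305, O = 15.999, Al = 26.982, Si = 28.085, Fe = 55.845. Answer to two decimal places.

24.28 wt%

M((Mg₀.₈₄Fe₀.₁₆)₃Al₂Si₃O₁₂) = 418.261 g/mol; M(MgO) = 40.304 g/mol.
Moles MgO per formula unit = 2.52 Mg ÷ 1 = 2.5200.
MgO fraction = (2.5200 × 40.304) / 418.261 = 101.566/418.261 = 0.2428.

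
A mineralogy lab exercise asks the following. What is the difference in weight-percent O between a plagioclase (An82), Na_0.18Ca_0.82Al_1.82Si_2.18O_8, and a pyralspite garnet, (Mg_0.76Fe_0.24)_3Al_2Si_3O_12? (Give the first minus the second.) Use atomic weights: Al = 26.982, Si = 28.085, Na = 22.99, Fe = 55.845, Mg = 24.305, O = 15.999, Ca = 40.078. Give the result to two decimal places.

1.40 percentage points

M(Na_0.18Ca_0.82Al_1.82Si_2.18O_8) = 275.327 g/mol, so wt% O = 127.992/275.327 × 100 = 46.49%.
M((Mg_0.76Fe_0.24)_3Al_2Si_3O_12) = 425.831 g/mol, so wt% O = 191.988/425.831 × 100 = 45.09%.
46.49 − 45.09 = 1.40 pp.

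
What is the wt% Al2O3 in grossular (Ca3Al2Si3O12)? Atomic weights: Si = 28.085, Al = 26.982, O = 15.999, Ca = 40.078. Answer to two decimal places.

M(Ca3Al2Si3O12) = 450.441 g/mol; M(Al2O3) = 101.961 g/mol.
Moles Al2O3 per formula unit = 2 Al ÷ 2 = 1.0000.
Al2O3 fraction = (1.0000 × 101.961) / 450.441 = 101.961/450.441 = 0.2264.

22.64 wt%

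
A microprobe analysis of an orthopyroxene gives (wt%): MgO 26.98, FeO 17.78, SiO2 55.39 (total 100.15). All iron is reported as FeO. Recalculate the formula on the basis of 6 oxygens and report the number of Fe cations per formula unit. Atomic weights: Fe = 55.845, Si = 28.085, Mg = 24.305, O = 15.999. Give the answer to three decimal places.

0.538 Fe apfu

MgO (M=40.304): mol = 0.66941; Mg = 0.66941, O = 0.66941.
FeO (M=71.844): mol = 0.24748; Fe = 0.24748, O = 0.24748.
SiO2 (M=60.083): mol = 0.92189; Si = 0.92189, O = 1.84378.
ΣO = 2.76067; factor = 6/ΣO = 2.17339.
Fe apfu = 0.24748 × 2.17339 = 0.538.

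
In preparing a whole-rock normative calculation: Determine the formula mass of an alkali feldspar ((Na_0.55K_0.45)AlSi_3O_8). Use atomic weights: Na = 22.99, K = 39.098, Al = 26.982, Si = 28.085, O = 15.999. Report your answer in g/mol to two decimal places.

M = 0.55*22.99 + 0.45*39.098 + 1*26.982 + 3*28.085 + 8*15.999

269.47 g/mol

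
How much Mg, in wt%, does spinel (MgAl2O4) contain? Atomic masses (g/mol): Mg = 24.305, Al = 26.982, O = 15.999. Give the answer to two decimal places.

17.08 wt%

Formula mass = 1*24.305 + 2*26.982 + 4*15.999 = 142.265 g/mol, of which 24.305 g is Mg.
So Mg makes up 24.305/142.265 = 0.1708 of the mass, i.e. 17.08%.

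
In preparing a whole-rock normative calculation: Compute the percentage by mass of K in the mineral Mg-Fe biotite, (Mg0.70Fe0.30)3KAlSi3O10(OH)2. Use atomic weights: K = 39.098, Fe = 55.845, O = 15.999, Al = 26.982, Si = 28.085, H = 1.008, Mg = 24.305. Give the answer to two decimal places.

Formula mass = 2.10·24.305 + 0.90·55.845 + 1·39.098 + 1·26.982 + 3·28.085 + 12·15.999 + 2·1.008 = 445.640 g/mol, of which 39.098 g is K.
So K makes up 39.098/445.640 = 0.0877 of the mass, i.e. 8.77%.

8.77 mass %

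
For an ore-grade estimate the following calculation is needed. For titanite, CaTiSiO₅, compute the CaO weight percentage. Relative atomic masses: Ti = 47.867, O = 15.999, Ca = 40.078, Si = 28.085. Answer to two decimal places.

Formula mass = 196.025 g/mol.
1 Ca → 1.0000 mol CaO per formula unit; M(CaO) = 56.077, so CaO mass = 56.077 g.
56.077/196.025 × 100 = 28.61 wt%.

28.61 wt%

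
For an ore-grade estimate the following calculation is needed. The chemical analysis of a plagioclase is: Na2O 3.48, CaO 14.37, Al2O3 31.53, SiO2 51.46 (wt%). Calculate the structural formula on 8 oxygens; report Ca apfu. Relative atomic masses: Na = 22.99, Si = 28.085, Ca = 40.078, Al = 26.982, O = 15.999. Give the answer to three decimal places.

Na2O (M=61.979): mol = 0.05615; Na = 0.11230, O = 0.05615.
CaO (M=56.077): mol = 0.25625; Ca = 0.25625, O = 0.25625.
Al2O3 (M=101.961): mol = 0.30924; Al = 0.61848, O = 0.92772.
SiO2 (M=60.083): mol = 0.85648; Si = 0.85648, O = 1.71296.
ΣO = 2.95308; factor = 8/ΣO = 2.70904.
Ca apfu = 0.25625 × 2.70904 = 0.694.

0.694 Ca apfu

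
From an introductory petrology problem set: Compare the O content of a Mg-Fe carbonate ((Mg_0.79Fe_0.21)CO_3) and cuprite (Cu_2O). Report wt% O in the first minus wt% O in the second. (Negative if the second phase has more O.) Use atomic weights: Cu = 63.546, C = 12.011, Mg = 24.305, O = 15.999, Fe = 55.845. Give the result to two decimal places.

M((Mg_0.79Fe_0.21)CO_3) = 90.936 g/mol, so wt% O = 47.997/90.936 × 100 = 52.78%.
M(Cu_2O) = 143.091 g/mol, so wt% O = 15.999/143.091 × 100 = 11.18%.
52.78 − 11.18 = 41.60 pp.

41.60 percentage points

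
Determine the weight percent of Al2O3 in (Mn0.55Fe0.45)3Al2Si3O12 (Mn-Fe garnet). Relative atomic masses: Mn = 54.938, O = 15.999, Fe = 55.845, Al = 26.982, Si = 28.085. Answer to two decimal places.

Formula mass = 496.245 g/mol.
2 Al → 1.0000 mol Al2O3 per formula unit; M(Al2O3) = 101.961, so Al2O3 mass = 101.961 g.
101.961/496.245 × 100 = 20.55 wt%.

20.55 wt%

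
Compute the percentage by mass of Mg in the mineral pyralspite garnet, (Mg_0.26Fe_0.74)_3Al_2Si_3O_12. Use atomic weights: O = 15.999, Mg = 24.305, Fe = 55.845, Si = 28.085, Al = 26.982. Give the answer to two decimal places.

4.01 wt%

M((Mg_0.26Fe_0.74)_3Al_2Si_3O_12) = 473.141 g/mol.
Mg contributes 0.78 × 24.305 = 18.958 g per mole.
18.958/473.141 = 0.0401 → 4.01%.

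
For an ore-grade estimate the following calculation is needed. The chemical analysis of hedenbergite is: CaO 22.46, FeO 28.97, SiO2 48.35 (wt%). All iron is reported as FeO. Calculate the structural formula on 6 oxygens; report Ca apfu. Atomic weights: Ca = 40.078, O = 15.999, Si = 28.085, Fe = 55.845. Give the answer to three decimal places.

CaO: 22.46/56.077 = 0.40052 mol → 0.40052 mol Ca, 0.40052 mol O.
FeO: 28.97/71.844 = 0.40323 mol → 0.40323 mol Fe, 0.40323 mol O.
SiO2: 48.35/60.083 = 0.80472 mol → 0.80472 mol Si, 1.60944 mol O.
Total oxygen = 2.41319 mol. Normalization factor = 6/2.41319 = 2.48634.
Ca per 6 O = 0.40052 × 2.48634 = 0.996.

0.996 Ca apfu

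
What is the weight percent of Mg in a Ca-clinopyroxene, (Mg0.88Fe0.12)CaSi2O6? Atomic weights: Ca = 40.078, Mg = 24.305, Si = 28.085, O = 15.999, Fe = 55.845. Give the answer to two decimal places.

9.71 wt%

Molar mass of (Mg0.88Fe0.12)CaSi2O6: 0.88·24.305 + 0.12·55.845 + 1·40.078 + 2·28.085 + 6·15.999 = 220.332 g/mol.
Mass of Mg per formula unit: 0.88 × 24.305 = 21.388 g.
Weight fraction Mg = 21.388 / 220.332 = 0.0971.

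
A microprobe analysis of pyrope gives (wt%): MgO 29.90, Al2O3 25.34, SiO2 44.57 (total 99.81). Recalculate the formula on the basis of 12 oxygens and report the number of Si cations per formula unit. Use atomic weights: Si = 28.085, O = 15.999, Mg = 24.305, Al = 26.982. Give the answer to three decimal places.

2.996 Si apfu

MgO (M=40.304): mol = 0.74186; Mg = 0.74186, O = 0.74186.
Al2O3 (M=101.961): mol = 0.24853; Al = 0.49706, O = 0.74559.
SiO2 (M=60.083): mol = 0.74181; Si = 0.74181, O = 1.48362.
ΣO = 2.97107; factor = 12/ΣO = 4.03895.
Si apfu = 0.74181 × 4.03895 = 2.996.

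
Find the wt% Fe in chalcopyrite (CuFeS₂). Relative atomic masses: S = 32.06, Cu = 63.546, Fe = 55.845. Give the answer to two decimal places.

30.43 mass %

Molar mass of CuFeS₂: 1×63.546 + 1×55.845 + 2×32.06 = 183.511 g/mol.
Mass of Fe per formula unit: 1 × 55.845 = 55.845 g.
Weight fraction Fe = 55.845 / 183.511 = 0.3043.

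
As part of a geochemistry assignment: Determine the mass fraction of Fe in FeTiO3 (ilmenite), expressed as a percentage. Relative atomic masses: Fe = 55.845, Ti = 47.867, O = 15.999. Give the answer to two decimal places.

Molar mass of FeTiO3: 1·55.845 + 1·47.867 + 3·15.999 = 151.709 g/mol.
Mass of Fe per formula unit: 1 × 55.845 = 55.845 g.
Weight fraction Fe = 55.845 / 151.709 = 0.3681.

36.81 weight percent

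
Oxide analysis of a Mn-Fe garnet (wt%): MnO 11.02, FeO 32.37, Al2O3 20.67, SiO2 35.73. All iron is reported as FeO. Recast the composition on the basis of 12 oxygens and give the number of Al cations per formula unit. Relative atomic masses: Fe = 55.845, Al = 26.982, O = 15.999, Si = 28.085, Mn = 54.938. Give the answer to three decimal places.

2.024 Al apfu

MnO (M=70.937): mol = 0.15535; Mn = 0.15535, O = 0.15535.
FeO (M=71.844): mol = 0.45056; Fe = 0.45056, O = 0.45056.
Al2O3 (M=101.961): mol = 0.20272; Al = 0.40544, O = 0.60816.
SiO2 (M=60.083): mol = 0.59468; Si = 0.59468, O = 1.18936.
ΣO = 2.40343; factor = 12/ΣO = 4.99286.
Al apfu = 0.40544 × 4.99286 = 2.024.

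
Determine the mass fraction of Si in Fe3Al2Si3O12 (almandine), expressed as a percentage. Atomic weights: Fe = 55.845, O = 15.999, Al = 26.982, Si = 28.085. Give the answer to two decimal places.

16.93 mass %

M(Fe3Al2Si3O12) = 497.742 g/mol.
Si contributes 3 × 28.085 = 84.255 g per mole.
84.255/497.742 = 0.1693 → 16.93%.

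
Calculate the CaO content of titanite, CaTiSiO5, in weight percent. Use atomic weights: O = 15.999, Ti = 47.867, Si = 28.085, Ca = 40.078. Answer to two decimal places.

28.61 wt%

Molar mass of CaTiSiO5 = 1×40.078 + 1×47.867 + 1×28.085 + 5×15.999 = 196.025 g/mol.
Each formula unit contains 1 Ca, equivalent to 1/1 = 1.0000 mol CaO.
M(CaO) = 1×40.078 + 1×15.999 = 56.077 g/mol.
Mass of CaO per formula unit = 1.0000 × 56.077 = 56.077 g.
CaO wt% = 56.077 / 196.025 × 100 = 28.61%.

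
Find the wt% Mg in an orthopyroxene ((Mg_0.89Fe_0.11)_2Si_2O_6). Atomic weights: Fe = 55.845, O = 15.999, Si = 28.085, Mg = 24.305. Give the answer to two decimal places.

20.83 wt%

M((Mg_0.89Fe_0.11)_2Si_2O_6) = 207.713 g/mol.
Mg contributes 1.78 × 24.305 = 43.263 g per mole.
43.263/207.713 = 0.2083 → 20.83%.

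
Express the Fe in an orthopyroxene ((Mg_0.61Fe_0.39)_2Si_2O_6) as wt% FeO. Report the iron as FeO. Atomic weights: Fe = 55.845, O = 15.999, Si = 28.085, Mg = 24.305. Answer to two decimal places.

Formula mass = 225.375 g/mol.
0.78 Fe → 0.7800 mol FeO per formula unit; M(FeO) = 71.844, so FeO mass = 56.038 g.
56.038/225.375 × 100 = 24.86 wt%.

24.86 wt%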